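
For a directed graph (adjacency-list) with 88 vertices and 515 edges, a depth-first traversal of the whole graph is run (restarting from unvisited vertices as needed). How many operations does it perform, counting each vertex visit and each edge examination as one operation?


A full DFS traversal visits each vertex once and examines each edge once.
V = 88
E = 515
Sum = 88 + 515 = 603


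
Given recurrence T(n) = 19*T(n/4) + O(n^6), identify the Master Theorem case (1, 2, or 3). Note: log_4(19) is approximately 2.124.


Master Theorem parameters: a=19, b=4, c=6
log_b(a) = 2.124
Compare b^c with a: 4^6 = 4096 > 19, so c > log_b(a).
Comparing c=6 vs log_b(a)=2.124:
6 > 2.124 => Case 3
Result: T(n) = O(n^6)
Master Theorem case = 3


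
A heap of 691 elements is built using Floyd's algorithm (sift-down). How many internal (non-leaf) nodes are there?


Leaf nodes occupy roughly half the array.
Sift-down is called for each internal node, starting from the last one.
Internal nodes = floor(n/2) = floor(691/2) = 345


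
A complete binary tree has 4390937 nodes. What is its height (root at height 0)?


In a complete binary tree, level k holds nodes 2^k .. 2^(k+1)-1 (1-indexed).
Height = floor(log2(n)) = floor(log2(4390937)) = 22
Check: 2^22 = 4194304 <= 4390937 < 8388608 = 2^23


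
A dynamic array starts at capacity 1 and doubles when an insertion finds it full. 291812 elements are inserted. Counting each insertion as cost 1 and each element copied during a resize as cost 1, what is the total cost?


n = 291812
Insertion costs: 291812
Resizes copy 1, 2, 4, ... up to the largest power of 2 that is <= n-1 = 291811, i.e. 262144.
Copy costs = 1 + 2 + 4 + 8 + 16 + 32 + 64 + 128 + 256 + 512 + 1024 + 2048 + 4096 + 8192 + 16384 + 32768 + 65536 + 131072 + 262144 = 524287
Total = 291812 + 524287 = 816099


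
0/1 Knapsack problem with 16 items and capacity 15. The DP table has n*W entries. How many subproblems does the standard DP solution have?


The DP table is indexed by (item, capacity).
Rows: 16 items
Columns: 15 capacity values (1 to W)
Total subproblems = 16 * 15 = 240


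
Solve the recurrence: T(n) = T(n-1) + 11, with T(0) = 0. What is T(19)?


Unrolling the recurrence:
T(19) = T(18) + 11
       = T(17) + 11 + 11
       = T(16) + 11*3
       ...
       = T(0) + 11*19
       = 0 + 209 = 209


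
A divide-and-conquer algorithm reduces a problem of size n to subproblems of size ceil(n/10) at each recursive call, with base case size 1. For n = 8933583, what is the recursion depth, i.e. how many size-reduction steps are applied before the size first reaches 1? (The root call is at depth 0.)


Each step divides the size by 10 (rounding up); after k steps the size is ceil(n/10^k), which equals 1 exactly when 10^k >= n.
So the depth is the smallest k with 10^k >= 8933583, i.e. ceil(log_10(8933583)).
10^6 = 1000000 < 8933583 <= 10000000 = 10^7
Recursion depth = 7


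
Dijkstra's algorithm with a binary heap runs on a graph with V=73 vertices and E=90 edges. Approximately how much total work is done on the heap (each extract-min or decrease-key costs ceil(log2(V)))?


Dijkstra with a binary heap: each vertex is extracted once, each edge may relax once.
Each heap operation costs O(log V).
V + E = 73 + 90 = 163
ceil(log2(73)) = 7 (since 2^6 = 64 < 73 <= 128 = 2^7)
Total heap work = (V+E) * ceil(log2(V)) = 163 * 7 = 1141


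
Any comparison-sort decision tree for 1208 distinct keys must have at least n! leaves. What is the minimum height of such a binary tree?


A binary decision tree of height h has at most 2^h leaves and needs at least n! of them, so h >= ceil(log2(n!)).
1208! is far too large to multiply out, so use Stirling's series:
  ln(n!) ~ n ln n - n + (1/2) ln(2 pi n) + 1/(12n)  (error below 1/(360 n^3), negligible here)
  ln(1208) = 7.0967214
  n ln n = 1208 * 7.0967214 = 8572.8395
  (1/2) ln(2 pi * 1208) = (1/2) ln(7590.0879) = 4.4673
  1/(12*1208) = 0.0001
  ln(1208!) ~ 8572.8395 - 1208 + 4.4673 + 0.0001 = 7369.3069
Convert to base 2: log2(1208!) = 7369.3069 / ln 2 = 7369.3069 / 0.69314718 = 10631.6625
ceil(10631.6625) = 10632


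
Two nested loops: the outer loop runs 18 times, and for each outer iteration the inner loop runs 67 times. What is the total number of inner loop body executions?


Outer loop: 18 iterations
Inner loop: 67 iterations per outer iteration
Total = 18 * 67 = 1206


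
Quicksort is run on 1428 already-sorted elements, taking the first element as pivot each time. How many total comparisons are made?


Sum of comparisons per partition:
1427 + 1426 + ... + 1 + 0
= 1428 * (1428 - 1) / 2
= 1428 * 1427 / 2
= 1018878


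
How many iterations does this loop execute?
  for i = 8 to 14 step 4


The loop variable i takes values starting at 8 and increments by 4 each iteration.
Sequence: i = 8, 12
The upper bound 14 is inclusive, so the count is floor((last - first) / step) + 1:
floor((14 - 8) / 4) + 1 = floor(6/4) + 1 = 1 + 1 = 2


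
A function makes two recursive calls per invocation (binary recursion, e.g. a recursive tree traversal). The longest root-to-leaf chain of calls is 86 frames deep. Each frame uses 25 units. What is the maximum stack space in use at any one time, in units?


Binary recursion: the two calls run one after the other, so only one root-to-leaf chain of frames is on the stack at a time.
Maximum depth (longest chain) = 86 frames
Each frame = 25 units
Max stack space = 86 * 25 = 2150


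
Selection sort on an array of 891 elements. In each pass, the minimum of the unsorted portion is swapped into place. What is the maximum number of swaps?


Selection sort performs one swap per pass:
  Pass 1: find min in positions 0 to 890, swap with position 0
  Pass 2: find min in positions 1 to 890, swap with position 1
  Pass 3: find min in positions 2 to 890, swap with position 2
  Pass 4: find min in positions 3 to 890, swap with position 3
  Pass 5: find min in positions 4 to 890, swap with position 4
  ... (885 more passes)
Total passes (and swaps) = n - 1 = 891 - 1 = 890


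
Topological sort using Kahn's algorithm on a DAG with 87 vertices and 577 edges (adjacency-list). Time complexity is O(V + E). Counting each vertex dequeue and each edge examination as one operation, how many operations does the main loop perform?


Kahn's algorithm:
  1. Compute in-degrees: O(V + E)
  2. Process queue: each vertex dequeued once (O(V))
     each edge examined once (O(E))
Total = V + E = 87 + 577 = 664


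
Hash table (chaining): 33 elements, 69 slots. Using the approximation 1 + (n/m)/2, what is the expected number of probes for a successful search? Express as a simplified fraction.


Computing expected probes:
alpha = 33/69
= 1 + alpha/2
= 1 + 33/(2*69)
= (2*69 + 33) / (2*69)
= 171/138 = 57/46


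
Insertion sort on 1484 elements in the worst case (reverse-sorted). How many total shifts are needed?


In the worst case (reverse-sorted), each element shifts past all previous:
  Element 1: 1 shifts
  Element 2: 2 shifts
  Element 3: 3 shifts
  Element 4: 4 shifts
  Element 5: 5 shifts
  ...
  Element 1483: 1483 shifts
Total = 1 + 2 + ... + 1483
= 1484*(1484-1)/2 = 1100386


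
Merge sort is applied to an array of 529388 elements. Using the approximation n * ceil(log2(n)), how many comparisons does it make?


Merge sort divides the array into halves recursively.
Number of levels = ceil(log2(529388)) = 20
At each level, approximately n = 529388 comparisons are needed for merging.
Total comparisons ~ n * ceil(log2(n)) = 529388 * 20 = 10587760


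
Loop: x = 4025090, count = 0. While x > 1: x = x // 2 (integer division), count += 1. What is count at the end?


The variable x halves each step:
x = 4025090 -> 2012545 -> 1006272 -> 503136 -> 251568 -> 125784 -> 62892 -> 31446 -> 15723 -> 7861 -> 3930 -> 1965 -> 982 -> 491 -> 245 -> 122 -> 61 -> 30 -> 15 -> 7 -> 3 -> 1
Number of halvings = floor(log2(4025090)) = 21


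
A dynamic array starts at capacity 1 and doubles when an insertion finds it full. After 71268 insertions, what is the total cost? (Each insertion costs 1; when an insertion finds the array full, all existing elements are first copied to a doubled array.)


Insertion cost: 71268 (one per element)
Resizes occur just before inserting elements 2, 3, 5, 9, ...
Elements copied at each resize: 1 + 2 + 4 + 8 + 16 + 32 + 64 + 128 + 256 + 512 + 1024 + 2048 + 4096 + 8192 + 16384 + 32768 + 65536
Sum of copies = 131071 (geometric series: 2^k - 1)
Total = 71268 + 131071 = 202339


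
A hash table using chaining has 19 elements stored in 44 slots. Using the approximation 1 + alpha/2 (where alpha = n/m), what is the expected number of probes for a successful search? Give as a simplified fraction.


Load factor alpha = n/m = 19/44
Expected probes = 1 + alpha/2 = 1 + 19/(2*44)
= 1 + 19/88
= 88/88 + 19/88
= 107/88


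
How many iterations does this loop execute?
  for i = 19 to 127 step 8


The loop variable i takes values starting at 19 and increments by 8 each iteration.
Sequence: i = 19, 27, 35, 43, 51, 59, 67, 75, 83, ...
The upper bound 127 is inclusive, so the count is floor((last - first) / step) + 1:
floor((127 - 19) / 8) + 1 = floor(108/8) + 1 = 13 + 1 = 14


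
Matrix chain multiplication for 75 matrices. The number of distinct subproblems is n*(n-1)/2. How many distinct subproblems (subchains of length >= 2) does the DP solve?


Subproblems are indexed by (i, j) where i < j.
Number of such pairs = n*(n-1)/2
= 75 * 74 / 2
= 2775


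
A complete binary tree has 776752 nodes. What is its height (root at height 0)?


In a complete binary tree, level k holds nodes 2^k .. 2^(k+1)-1 (1-indexed).
Height = floor(log2(n)) = floor(log2(776752)) = 19
Check: 2^19 = 524288 <= 776752 < 1048576 = 2^20


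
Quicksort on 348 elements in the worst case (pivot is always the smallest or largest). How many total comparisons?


In the worst case, each partition step picks the worst pivot:
  Partition 1: 347 comparisons (n-1 elements to compare)
  Partition 2: 346 comparisons
  Partition 3: 345 comparisons
  Partition 4: 344 comparisons
  Partition 5: 343 comparisons
  ...
  Last partition: 0 comparisons
Total = (n-1) + (n-2) + ... + 1 + 0 = n*(n-1)/2
= 348*347/2 = 60378


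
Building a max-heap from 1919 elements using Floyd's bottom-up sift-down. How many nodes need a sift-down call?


In a heap of 1919 elements (0-indexed array):
  Last element index: 1918
  Parent of last element: floor((1918 - 1) / 2) = 958
  Internal nodes: indices 0 to 958
  Count = floor(1919/2) = 959


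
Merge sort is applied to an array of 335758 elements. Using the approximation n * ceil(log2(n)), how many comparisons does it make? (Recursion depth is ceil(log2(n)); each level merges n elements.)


Merge sort divides the array into halves recursively.
Number of levels = ceil(log2(335758)) = 19
At each level, approximately n = 335758 comparisons are needed for merging.
Total comparisons ~ n * ceil(log2(n)) = 335758 * 19 = 6379402


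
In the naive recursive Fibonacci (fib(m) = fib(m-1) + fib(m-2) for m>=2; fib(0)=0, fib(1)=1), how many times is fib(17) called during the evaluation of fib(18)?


Let N(m) = number of times fib(m) is called while evaluating fib(18).
N(18) = 1 (the initial call).
N(17) = 1 (only fib(18) calls it).
For 1 <= m <= 16: fib(m) is called by fib(m+1) and fib(m+2), so
  N(m) = N(m+1) + N(m+2).
fib(0) is called only by fib(2), so N(0) = N(2).
Walk down from m=18:
  N(18)=1, N(17)=1
N(17) = 1


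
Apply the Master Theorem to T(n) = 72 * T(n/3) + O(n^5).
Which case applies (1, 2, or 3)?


The Master Theorem: T(n) = a*T(n/b) + O(n^c)
  a = 72, b = 3, c = 5
log_b(a) = log_3(72) ~ 3.893
Compare b^c with a: 3^5 = 243 > 72, so c > log_b(a).
Since c > log_b(a), Case 3 applies.
T(n) = O(n^5)
Master Theorem case = 3


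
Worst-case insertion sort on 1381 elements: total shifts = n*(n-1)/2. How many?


Sum of shifts = 1 + 2 + 3 + ... + 1380
= 1381 * 1380 / 2
= 1905780 / 2
= 952890


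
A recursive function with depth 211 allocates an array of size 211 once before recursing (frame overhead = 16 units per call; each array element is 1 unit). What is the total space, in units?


Array allocation: 211 units (allocated once)
Stack frames: 211 deep * 16 per frame = 3376 units
Total = 211 + 3376 = 3587


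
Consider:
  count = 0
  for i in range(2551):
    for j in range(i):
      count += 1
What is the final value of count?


For each i, the inner loop runs i times:
  i=0: inner runs 0 times
  i=1: inner runs 1 time
  i=2: inner runs 2 times
  i=3: inner runs 3 times
  i=4: inner runs 4 times
  i=5: inner runs 5 times
  i=6: inner runs 6 times
  i=7: inner runs 7 times
  ...
Total = 0 + 1 + 2 + ... + 2550 = 2551*(2551-1)/2 = 3252525


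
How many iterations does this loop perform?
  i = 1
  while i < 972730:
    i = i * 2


The loop variable doubles each iteration:
i = 1 -> 2 -> 4 -> 8 -> 16 -> 32 -> 64 -> 128 -> 256 -> 512 -> 1024 -> 2048 -> 4096 -> 8192 -> 16384 -> 32768 -> 65536 -> 131072 -> 262144 -> 524288 -> 1048576 (stop, 1048576 >= 972730)
Number of doublings = ceil(log2(972730)) = 20


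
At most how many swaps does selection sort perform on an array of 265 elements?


Each of the 264 passes places one element in its final position.
Pass 1: swap minimum into position 0
Pass 2: swap minimum of remaining into position 1
...
Pass 264: last two elements, one swap
Maximum swaps = 265 - 1 = 264


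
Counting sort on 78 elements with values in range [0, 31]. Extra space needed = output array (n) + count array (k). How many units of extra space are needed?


Output array size: 78 (to store sorted result)
Count array size: 32 (one slot per possible value, range 0 to 31)
Total extra space = 78 + 32 = 110


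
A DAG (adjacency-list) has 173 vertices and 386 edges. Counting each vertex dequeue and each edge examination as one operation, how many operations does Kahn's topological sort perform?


V = 173 (vertex processing)
E = 386 (edge processing)
V + E = 173 + 386 = 559


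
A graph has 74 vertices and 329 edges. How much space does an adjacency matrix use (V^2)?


Adjacency matrix: V x V grid of entries
Space = V^2 = 74^2 = 74 * 74 = 5476


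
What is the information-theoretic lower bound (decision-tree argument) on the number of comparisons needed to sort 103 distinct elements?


A binary decision tree of height h has at most 2^h leaves and needs at least n! of them, so h >= ceil(log2(n!)).
103! is far too large to multiply out, so use Stirling's series:
  ln(n!) ~ n ln n - n + (1/2) ln(2 pi n) + 1/(12n)  (error below 1/(360 n^3), negligible here)
  ln(103) = 4.6347290
  n ln n = 103 * 4.6347290 = 477.3771
  (1/2) ln(2 pi * 103) = (1/2) ln(647.1681) = 3.2363
  1/(12*103) = 0.0008
  ln(103!) ~ 477.3771 - 103 + 3.2363 + 0.0008 = 377.6142
Convert to base 2: log2(103!) = 377.6142 / ln 2 = 377.6142 / 0.69314718 = 544.7821
ceil(544.7821) = 545


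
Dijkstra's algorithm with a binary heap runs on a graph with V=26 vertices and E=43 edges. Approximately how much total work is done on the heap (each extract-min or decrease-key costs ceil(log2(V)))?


Dijkstra with a binary heap: each vertex is extracted once, each edge may relax once.
Each heap operation costs O(log V).
V + E = 26 + 43 = 69
ceil(log2(26)) = 5 (since 2^4 = 16 < 26 <= 32 = 2^5)
Total heap work = (V+E) * ceil(log2(V)) = 69 * 5 = 345


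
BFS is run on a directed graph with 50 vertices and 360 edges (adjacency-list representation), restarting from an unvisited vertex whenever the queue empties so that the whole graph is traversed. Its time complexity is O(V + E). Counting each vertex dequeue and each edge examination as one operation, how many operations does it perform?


A full BFS traversal dequeues each vertex exactly once and examines each directed edge exactly once.
V = 50 (vertex processing cost)
E = 360 (edge examination cost)
Total operations proportional to V + E = 50 + 360 = 410


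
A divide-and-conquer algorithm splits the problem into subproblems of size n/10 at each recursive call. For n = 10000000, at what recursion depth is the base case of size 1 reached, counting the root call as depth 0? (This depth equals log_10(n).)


At each depth, the problem size is divided by 10:
  Depth 0: problem size = 10000000
  Depth 1: problem size = 1000000
  Depth 2: problem size = 100000
  Depth 3: problem size = 10000
  Depth 4: problem size = 1000
  Depth 5: problem size = 100
  Depth 6: problem size = 10
  Depth 7: problem size = 1 (base case)
The base case is reached at depth log_10(10000000) = 7 (the tree has 8 levels counting depth 0, but the depth asked for is 7).
Recursion depth = 7


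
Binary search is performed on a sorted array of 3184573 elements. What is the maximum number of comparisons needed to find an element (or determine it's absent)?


Binary search halves the search space each comparison:
  Step 1: search space = 3184573 -> 1592286
  Step 2: search space = 1592286 -> 796143
  Step 3: search space = 796143 -> 398071
  Step 4: search space = 398071 -> 199035
  Step 5: search space = 199035 -> 99517
  Step 6: search space = 99517 -> 49758
  Step 7: search space = 49758 -> 24879
  Step 8: search space = 24879 -> 12439
  Step 9: search space = 12439 -> 6219
  Step 10: search space = 6219 -> 3109
  Step 11: search space = 3109 -> 1554
  Step 12: search space = 1554 -> 777
  Step 13: search space = 777 -> 388
  Step 14: search space = 388 -> 194
  Step 15: search space = 194 -> 97
  Step 16: search space = 97 -> 48
  Step 17: search space = 48 -> 24
  Step 18: search space = 24 -> 12
  Step 19: search space = 12 -> 6
  Step 20: search space = 6 -> 3
  Step 21: search space = 3 -> 1
  Step 22: search space = 1 (final check)
Maximum comparisons = floor(log2(3184573)) + 1 = 21 + 1 = 22


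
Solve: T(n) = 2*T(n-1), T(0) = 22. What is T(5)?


Unrolling:
T(5) = 2*T(4) = 2^2*T(3) = ... = 2^5*T(0)
= 2^5 * 22
= 32 * 22 = 704


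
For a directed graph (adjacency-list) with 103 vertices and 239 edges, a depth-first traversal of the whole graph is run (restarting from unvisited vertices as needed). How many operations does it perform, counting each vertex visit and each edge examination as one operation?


A full DFS traversal visits each vertex once and examines each edge once.
V = 103
E = 239
Sum = 103 + 239 = 342


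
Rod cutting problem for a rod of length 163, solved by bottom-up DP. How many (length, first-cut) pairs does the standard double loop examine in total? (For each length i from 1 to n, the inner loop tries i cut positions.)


For each subproblem length i = 1..163, the inner loop considers i possible first cuts.
Total = 1 + 2 + ... + 163
= 163*(163+1)/2
= 163*164/2 = 13366


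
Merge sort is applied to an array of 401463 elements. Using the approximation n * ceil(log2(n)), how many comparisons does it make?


Merge sort divides the array into halves recursively.
Number of levels = ceil(log2(401463)) = 19
At each level, approximately n = 401463 comparisons are needed for merging.
Total comparisons ~ n * ceil(log2(n)) = 401463 * 19 = 7627797


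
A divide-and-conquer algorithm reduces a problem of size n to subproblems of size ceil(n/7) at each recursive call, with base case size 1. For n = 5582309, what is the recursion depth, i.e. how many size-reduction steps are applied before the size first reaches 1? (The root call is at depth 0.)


Each step divides the size by 7 (rounding up); after k steps the size is ceil(n/7^k), which equals 1 exactly when 7^k >= n.
So the depth is the smallest k with 7^k >= 5582309, i.e. ceil(log_7(5582309)).
7^7 = 823543 < 5582309 <= 5764801 = 7^8
Recursion depth = 8


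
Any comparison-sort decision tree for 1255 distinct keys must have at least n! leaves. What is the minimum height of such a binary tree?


A binary decision tree of height h has at most 2^h leaves and needs at least n! of them, so h >= ceil(log2(n!)).
1255! is far too large to multiply out, so use Stirling's series:
  ln(n!) ~ n ln n - n + (1/2) ln(2 pi n) + 1/(12n)  (error below 1/(360 n^3), negligible here)
  ln(1255) = 7.1348909
  n ln n = 1255 * 7.1348909 = 8954.2881
  (1/2) ln(2 pi * 1255) = (1/2) ln(7885.3976) = 4.4864
  1/(12*1255) = 0.0001
  ln(1255!) ~ 8954.2881 - 1255 + 4.4864 + 0.0001 = 7703.7746
Convert to base 2: log2(1255!) = 7703.7746 / ln 2 = 7703.7746 / 0.69314718 = 11114.1974
ceil(11114.1974) = 11115


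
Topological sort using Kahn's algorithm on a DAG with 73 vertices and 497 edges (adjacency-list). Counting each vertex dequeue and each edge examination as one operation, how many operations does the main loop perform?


Kahn's algorithm:
  1. Compute in-degrees: O(V + E)
  2. Process queue: each vertex dequeued once (O(V))
     each edge examined once (O(E))
Total = V + E = 73 + 497 = 570


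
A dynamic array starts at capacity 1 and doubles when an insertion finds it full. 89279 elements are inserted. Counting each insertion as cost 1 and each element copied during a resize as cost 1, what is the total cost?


n = 89279
Insertion costs: 89279
Resizes copy 1, 2, 4, ... up to the largest power of 2 that is <= n-1 = 89278, i.e. 65536.
Copy costs = 1 + 2 + 4 + 8 + 16 + 32 + 64 + 128 + 256 + 512 + 1024 + 2048 + 4096 + 8192 + 16384 + 32768 + 65536 = 131071
Total = 89279 + 131071 = 220350


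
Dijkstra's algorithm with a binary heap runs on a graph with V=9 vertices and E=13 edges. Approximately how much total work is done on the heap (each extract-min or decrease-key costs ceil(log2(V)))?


Dijkstra with a binary heap: each vertex is extracted once, each edge may relax once.
Each heap operation costs O(log V).
V + E = 9 + 13 = 22
ceil(log2(9)) = 4 (since 2^3 = 8 < 9 <= 16 = 2^4)
Total heap work = (V+E) * ceil(log2(V)) = 22 * 4 = 88


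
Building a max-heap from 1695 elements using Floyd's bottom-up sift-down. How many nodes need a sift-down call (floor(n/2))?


In a heap of 1695 elements (0-indexed array):
  Last element index: 1694
  Parent of last element: floor((1694 - 1) / 2) = 846
  Internal nodes: indices 0 to 846
  Count = floor(1695/2) = 847


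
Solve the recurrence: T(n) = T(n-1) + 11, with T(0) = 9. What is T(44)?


Unrolling the recurrence:
T(44) = T(43) + 11
       = T(42) + 11 + 11
       = T(41) + 11*3
       ...
       = T(0) + 11*44
       = 9 + 484 = 493


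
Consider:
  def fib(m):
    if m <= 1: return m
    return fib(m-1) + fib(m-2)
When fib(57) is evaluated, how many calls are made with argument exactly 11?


Let N(m) = number of times fib(m) is called while evaluating fib(57).
N(57) = 1 (the initial call).
N(56) = 1 (only fib(57) calls it).
For 1 <= m <= 55: fib(m) is called by fib(m+1) and fib(m+2), so
  N(m) = N(m+1) + N(m+2).
fib(0) is called only by fib(2), so N(0) = N(2).
Walk down from m=57:
  N(57)=1, N(56)=1, N(55)=2, N(54)=3, N(53)=5, N(52)=8, N(51)=13, N(50)=21, N(49)=34, N(48)=55, N(47)=89, N(46)=144, N(45)=233, N(44)=377, N(43)=610, N(42)=987, N(41)=1597, N(40)=2584, N(39)=4181, N(38)=6765, N(37)=10946, N(36)=17711, N(35)=28657, N(34)=46368, N(33)=75025, N(32)=121393, N(31)=196418, N(30)=317811, N(29)=514229, N(28)=832040, N(27)=1346269, N(26)=2178309, N(25)=3524578, N(24)=5702887, N(23)=9227465, N(22)=14930352, N(21)=24157817, N(20)=39088169, N(19)=63245986, N(18)=102334155, N(17)=165580141, N(16)=267914296, N(15)=433494437, N(14)=701408733, N(13)=1134903170, N(12)=1836311903, N(11)=2971215073
N(11) = 2971215073


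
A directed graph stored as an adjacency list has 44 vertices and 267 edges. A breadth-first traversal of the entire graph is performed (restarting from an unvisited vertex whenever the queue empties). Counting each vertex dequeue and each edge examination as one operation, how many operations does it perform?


A full BFS traversal dequeues each vertex once and examines each edge once.
Vertex visits: 44
Edge visits: 267
V + E = 44 + 267 = 311


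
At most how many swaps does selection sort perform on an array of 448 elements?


Each of the 447 passes places one element in its final position.
Pass 1: swap minimum into position 0
Pass 2: swap minimum of remaining into position 1
...
Pass 447: last two elements, one swap
Maximum swaps = 448 - 1 = 447


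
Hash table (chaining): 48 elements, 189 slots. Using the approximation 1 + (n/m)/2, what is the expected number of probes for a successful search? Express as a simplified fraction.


Computing expected probes:
alpha = 48/189
= 1 + alpha/2
= 1 + 48/(2*189)
= (2*189 + 48) / (2*189)
= 426/378 = 71/63


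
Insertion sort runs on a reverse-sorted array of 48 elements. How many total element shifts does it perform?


Sum of shifts = 1 + 2 + 3 + ... + 47
= 48 * 47 / 2
= 2256 / 2
= 1128


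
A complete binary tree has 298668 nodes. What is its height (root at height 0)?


In a complete binary tree, level k holds nodes 2^k .. 2^(k+1)-1 (1-indexed).
Height = floor(log2(n)) = floor(log2(298668)) = 18
Check: 2^18 = 262144 <= 298668 < 524288 = 2^19


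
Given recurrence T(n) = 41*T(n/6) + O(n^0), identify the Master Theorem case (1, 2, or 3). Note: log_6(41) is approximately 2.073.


Master Theorem parameters: a=41, b=6, c=0
log_b(a) = 2.073
Compare b^c with a: 6^0 = 1 < 41, so c < log_b(a).
Comparing c=0 vs log_b(a)=2.073:
0 < 2.073 => Case 1
Result: T(n) = O(n^(log_6 41)) ~ O(n^2.073)
Master Theorem case = 1


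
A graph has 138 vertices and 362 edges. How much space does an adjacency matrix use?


Adjacency matrix: V x V grid of entries
Space = V^2 = 138^2 = 138 * 138 = 19044


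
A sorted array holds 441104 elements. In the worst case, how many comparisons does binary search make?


Halving sequence: 441104 -> 220552 -> 110276 -> 55138 -> 27569 -> 13784 -> 6892 -> 3446 -> 1723 -> 861 -> 430 -> 215 -> 107 -> 53 -> 26 -> 13 -> 6 -> 3 -> 1
Number of halvings = 18
Max comparisons = 18 + 1 = 19


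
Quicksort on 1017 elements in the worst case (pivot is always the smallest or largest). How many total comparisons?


In the worst case, each partition step picks the worst pivot:
  Partition 1: 1016 comparisons (n-1 elements to compare)
  Partition 2: 1015 comparisons
  Partition 3: 1014 comparisons
  Partition 4: 1013 comparisons
  Partition 5: 1012 comparisons
  ...
  Last partition: 0 comparisons
Total = (n-1) + (n-2) + ... + 1 + 0 = n*(n-1)/2
= 1017*1016/2 = 516636


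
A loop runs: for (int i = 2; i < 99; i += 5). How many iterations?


Loop starts at i = 2, increments by 5, stops when i >= 99.
Number of iterations = ceil((99 - 2) / 5)
= ceil(97 / 5)
= 20


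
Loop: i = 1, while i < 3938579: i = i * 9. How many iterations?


i multiplies by 9 each step:
i = 1 -> 9 -> 81 -> 729 -> 6561 -> 59049 -> 531441 -> 4782969 (stop)
Iterations = ceil(log_9(3938579)) = 7


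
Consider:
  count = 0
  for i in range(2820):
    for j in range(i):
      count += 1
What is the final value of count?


For each i, the inner loop runs i times:
  i=0: inner runs 0 times
  i=1: inner runs 1 time
  i=2: inner runs 2 times
  i=3: inner runs 3 times
  i=4: inner runs 4 times
  i=5: inner runs 5 times
  i=6: inner runs 6 times
  i=7: inner runs 7 times
  ...
Total = 0 + 1 + 2 + ... + 2819 = 2820*(2820-1)/2 = 3974790


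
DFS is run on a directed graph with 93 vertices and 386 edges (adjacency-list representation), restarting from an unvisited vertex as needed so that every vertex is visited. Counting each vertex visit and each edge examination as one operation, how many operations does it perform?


A full DFS traversal processes each vertex exactly once (push/pop on stack).
Each directed edge is examined once.
V = 93, E = 386
V + E = 479


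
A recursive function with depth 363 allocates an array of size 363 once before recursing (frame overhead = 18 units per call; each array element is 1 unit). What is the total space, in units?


Array allocation: 363 units (allocated once)
Stack frames: 363 deep * 18 per frame = 6534 units
Total = 363 + 6534 = 6897


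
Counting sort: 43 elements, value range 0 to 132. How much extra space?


n = 43 (output array)
k = 133 (count array for 133 distinct values)
Extra space = 43 + 133 = 176


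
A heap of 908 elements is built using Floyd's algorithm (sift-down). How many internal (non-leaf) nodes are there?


Leaf nodes occupy roughly half the array.
Sift-down is called for each internal node, starting from the last one.
Internal nodes = floor(n/2) = floor(908/2) = 454


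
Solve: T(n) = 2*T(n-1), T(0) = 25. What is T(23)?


Unrolling:
T(23) = 2*T(22) = 2^2*T(21) = ... = 2^23*T(0)
= 2^23 * 25
= 8388608 * 25 = 209715200


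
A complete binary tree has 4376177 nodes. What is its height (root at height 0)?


In a complete binary tree, level k holds nodes 2^k .. 2^(k+1)-1 (1-indexed).
Height = floor(log2(n)) = floor(log2(4376177)) = 22
Check: 2^22 = 4194304 <= 4376177 < 8388608 = 2^23


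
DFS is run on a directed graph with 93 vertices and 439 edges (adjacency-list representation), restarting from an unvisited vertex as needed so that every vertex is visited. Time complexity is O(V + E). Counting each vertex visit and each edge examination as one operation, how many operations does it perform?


A full DFS traversal processes each vertex exactly once (push/pop on stack).
Each directed edge is examined once.
V = 93, E = 439
V + E = 532


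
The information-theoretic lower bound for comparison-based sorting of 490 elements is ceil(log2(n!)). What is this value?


A binary decision tree of height h has at most 2^h leaves and needs at least n! of them, so h >= ceil(log2(n!)).
490! is far too large to multiply out, so use Stirling's series:
  ln(n!) ~ n ln n - n + (1/2) ln(2 pi n) + 1/(12n)  (error below 1/(360 n^3), negligible here)
  ln(490) = 6.1944054
  n ln n = 490 * 6.1944054 = 3035.2586
  (1/2) ln(2 pi * 490) = (1/2) ln(3078.7608) = 4.0161
  1/(12*490) = 0.0002
  ln(490!) ~ 3035.2586 - 490 + 4.0161 + 0.0002 = 2549.2749
Convert to base 2: log2(490!) = 2549.2749 / ln 2 = 2549.2749 / 0.69314718 = 3677.8263
ceil(3677.8263) = 3678


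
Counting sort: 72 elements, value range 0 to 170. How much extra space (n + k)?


n = 72 (output array)
k = 171 (count array for 171 distinct values)
Extra space = 72 + 171 = 243


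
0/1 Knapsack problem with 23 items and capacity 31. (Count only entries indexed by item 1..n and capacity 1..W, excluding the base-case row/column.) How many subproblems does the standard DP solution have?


The DP table is indexed by (item, capacity).
Rows: 23 items
Columns: 31 capacity values (1 to W)
Total subproblems = 23 * 31 = 713


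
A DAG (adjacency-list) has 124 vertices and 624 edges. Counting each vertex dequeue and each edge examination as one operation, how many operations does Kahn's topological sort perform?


V = 124 (vertex processing)
E = 624 (edge processing)
V + E = 124 + 624 = 748


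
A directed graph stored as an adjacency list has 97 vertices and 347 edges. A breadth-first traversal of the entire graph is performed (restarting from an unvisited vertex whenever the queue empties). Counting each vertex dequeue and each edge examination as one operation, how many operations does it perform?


A full BFS traversal dequeues each vertex once and examines each edge once.
Vertex visits: 97
Edge visits: 347
V + E = 97 + 347 = 444


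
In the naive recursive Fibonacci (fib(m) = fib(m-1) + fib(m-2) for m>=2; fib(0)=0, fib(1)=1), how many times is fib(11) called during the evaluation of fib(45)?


Let N(m) = number of times fib(m) is called while evaluating fib(45).
N(45) = 1 (the initial call).
N(44) = 1 (only fib(45) calls it).
For 1 <= m <= 43: fib(m) is called by fib(m+1) and fib(m+2), so
  N(m) = N(m+1) + N(m+2).
fib(0) is called only by fib(2), so N(0) = N(2).
Walk down from m=45:
  N(45)=1, N(44)=1, N(43)=2, N(42)=3, N(41)=5, N(40)=8, N(39)=13, N(38)=21, N(37)=34, N(36)=55, N(35)=89, N(34)=144, N(33)=233, N(32)=377, N(31)=610, N(30)=987, N(29)=1597, N(28)=2584, N(27)=4181, N(26)=6765, N(25)=10946, N(24)=17711, N(23)=28657, N(22)=46368, N(21)=75025, N(20)=121393, N(19)=196418, N(18)=317811, N(17)=514229, N(16)=832040, N(15)=1346269, N(14)=2178309, N(13)=3524578, N(12)=5702887, N(11)=9227465
N(11) = 9227465


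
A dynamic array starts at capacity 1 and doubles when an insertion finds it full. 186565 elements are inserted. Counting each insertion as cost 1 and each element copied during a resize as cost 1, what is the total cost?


n = 186565
Insertion costs: 186565
Resizes copy 1, 2, 4, ... up to the largest power of 2 that is <= n-1 = 186564, i.e. 131072.
Copy costs = 1 + 2 + 4 + 8 + 16 + 32 + 64 + 128 + 256 + 512 + 1024 + 2048 + 4096 + 8192 + 16384 + 32768 + 65536 + 131072 = 262143
Total = 186565 + 262143 = 448708


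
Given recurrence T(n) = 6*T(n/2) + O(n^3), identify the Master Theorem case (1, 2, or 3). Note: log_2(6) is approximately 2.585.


Master Theorem parameters: a=6, b=2, c=3
log_b(a) = 2.585
Compare b^c with a: 2^3 = 8 > 6, so c > log_b(a).
Comparing c=3 vs log_b(a)=2.585:
3 > 2.585 => Case 3
Result: T(n) = O(n^3)
Master Theorem case = 3


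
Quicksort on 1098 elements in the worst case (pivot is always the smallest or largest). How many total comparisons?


In the worst case, each partition step picks the worst pivot:
  Partition 1: 1097 comparisons (n-1 elements to compare)
  Partition 2: 1096 comparisons
  Partition 3: 1095 comparisons
  Partition 4: 1094 comparisons
  Partition 5: 1093 comparisons
  ...
  Last partition: 0 comparisons
Total = (n-1) + (n-2) + ... + 1 + 0 = n*(n-1)/2
= 1098*1097/2 = 602253


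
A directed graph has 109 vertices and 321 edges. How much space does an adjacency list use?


Adjacency list: one list head per vertex + one entry per edge
Vertex heads: 109
Edge entries: 321
Total = 109 + 321 = 430


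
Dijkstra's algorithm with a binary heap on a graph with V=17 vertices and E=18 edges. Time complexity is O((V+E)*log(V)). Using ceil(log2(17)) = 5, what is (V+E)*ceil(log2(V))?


Dijkstra with a binary heap: each vertex is extracted once, each edge may relax once.
Each heap operation costs O(log V).
V + E = 17 + 18 = 35
ceil(log2(17)) = 5 (since 2^4 = 16 < 17 <= 32 = 2^5)
Total heap work = (V+E) * ceil(log2(V)) = 35 * 5 = 175


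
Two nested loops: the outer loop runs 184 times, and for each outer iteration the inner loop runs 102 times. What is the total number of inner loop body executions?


Outer loop: 184 iterations
Inner loop: 102 iterations per outer iteration
Total = 184 * 102 = 18768


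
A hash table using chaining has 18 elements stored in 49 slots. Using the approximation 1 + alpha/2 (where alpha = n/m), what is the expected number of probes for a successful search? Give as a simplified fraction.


Load factor alpha = n/m = 18/49
Expected probes = 1 + alpha/2 = 1 + 18/(2*49)
= 1 + 18/98
= 98/98 + 18/98
= 116/98
Simplify: 58/49


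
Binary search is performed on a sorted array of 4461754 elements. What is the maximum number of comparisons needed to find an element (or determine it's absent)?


Binary search halves the search space each comparison:
  Step 1: search space = 4461754 -> 2230877
  Step 2: search space = 2230877 -> 1115438
  Step 3: search space = 1115438 -> 557719
  Step 4: search space = 557719 -> 278859
  Step 5: search space = 278859 -> 139429
  Step 6: search space = 139429 -> 69714
  Step 7: search space = 69714 -> 34857
  Step 8: search space = 34857 -> 17428
  Step 9: search space = 17428 -> 8714
  Step 10: search space = 8714 -> 4357
  Step 11: search space = 4357 -> 2178
  Step 12: search space = 2178 -> 1089
  Step 13: search space = 1089 -> 544
  Step 14: search space = 544 -> 272
  Step 15: search space = 272 -> 136
  Step 16: search space = 136 -> 68
  Step 17: search space = 68 -> 34
  Step 18: search space = 34 -> 17
  Step 19: search space = 17 -> 8
  Step 20: search space = 8 -> 4
  Step 21: search space = 4 -> 2
  Step 22: search space = 2 -> 1
  Step 23: search space = 1 (final check)
Maximum comparisons = floor(log2(4461754)) + 1 = 22 + 1 = 23


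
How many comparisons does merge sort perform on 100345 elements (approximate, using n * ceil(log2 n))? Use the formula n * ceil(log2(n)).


Recursion depth: ceil(log2(100345)) = 17
Each recursion level merges n = 100345 elements
Total = 100345 * 17 = 1705865


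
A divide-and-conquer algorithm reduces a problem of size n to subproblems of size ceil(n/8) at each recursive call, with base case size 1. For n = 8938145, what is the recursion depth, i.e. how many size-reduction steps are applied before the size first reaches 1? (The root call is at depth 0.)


Each step divides the size by 8 (rounding up); after k steps the size is ceil(n/8^k), which equals 1 exactly when 8^k >= n.
So the depth is the smallest k with 8^k >= 8938145, i.e. ceil(log_8(8938145)).
8^7 = 2097152 < 8938145 <= 16777216 = 8^8
Recursion depth = 8


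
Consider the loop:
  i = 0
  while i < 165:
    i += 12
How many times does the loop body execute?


Starting at i = 0, each iteration adds 12.
Iterations until i >= 165:
  Iteration 1: i = 0 -> i = 12
  Iteration 2: i = 12 -> i = 24
  Iteration 3: i = 24 -> i = 36
  Iteration 4: i = 36 -> i = 48
  Iteration 5: i = 48 -> i = 60
  Iteration 6: i = 60 -> i = 72
  Iteration 7: i = 72 -> i = 84
  Iteration 8: i = 84 -> i = 96
  ... continuing ...
Total iterations = ceil(165/12) = 14


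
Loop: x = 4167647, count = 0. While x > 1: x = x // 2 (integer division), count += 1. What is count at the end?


The variable x halves each step:
x = 4167647 -> 2083823 -> 1041911 -> 520955 -> 260477 -> 130238 -> 65119 -> 32559 -> 16279 -> 8139 -> 4069 -> 2034 -> 1017 -> 508 -> 254 -> 127 -> 63 -> 31 -> 15 -> 7 -> 3 -> 1
Number of halvings = floor(log2(4167647)) = 21


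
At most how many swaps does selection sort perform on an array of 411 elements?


Each of the 410 passes places one element in its final position.
Pass 1: swap minimum into position 0
Pass 2: swap minimum of remaining into position 1
...
Pass 410: last two elements, one swap
Maximum swaps = 411 - 1 = 410


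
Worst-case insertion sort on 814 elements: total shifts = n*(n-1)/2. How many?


Sum of shifts = 1 + 2 + 3 + ... + 813
= 814 * 813 / 2
= 661782 / 2
= 330891


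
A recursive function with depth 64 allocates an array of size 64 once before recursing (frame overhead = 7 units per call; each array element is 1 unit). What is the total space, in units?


Array allocation: 64 units (allocated once)
Stack frames: 64 deep * 7 per frame = 448 units
Total = 64 + 448 = 512


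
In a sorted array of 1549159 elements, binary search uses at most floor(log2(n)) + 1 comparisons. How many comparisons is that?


Halving sequence: 1549159 -> 774579 -> 387289 -> 193644 -> 96822 -> 48411 -> 24205 -> 12102 -> 6051 -> 3025 -> 1512 -> 756 -> 378 -> 189 -> 94 -> 47 -> 23 -> 11 -> 5 -> 2 -> 1
Number of halvings = 20
Max comparisons = 20 + 1 = 21


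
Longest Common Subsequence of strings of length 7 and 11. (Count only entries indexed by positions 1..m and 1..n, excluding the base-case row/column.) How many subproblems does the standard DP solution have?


DP table indexed by positions in both strings.
First string: 7 positions
Second string: 11 positions
Total = 7 * 11 = 77


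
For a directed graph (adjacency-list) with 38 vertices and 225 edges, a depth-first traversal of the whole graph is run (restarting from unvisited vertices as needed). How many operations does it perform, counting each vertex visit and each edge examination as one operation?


A full DFS traversal visits each vertex once and examines each edge once.
V = 38
E = 225
Sum = 38 + 225 = 263


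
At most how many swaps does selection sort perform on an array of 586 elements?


Each of the 585 passes places one element in its final position.
Pass 1: swap minimum into position 0
Pass 2: swap minimum of remaining into position 1
...
Pass 585: last two elements, one swap
Maximum swaps = 586 - 1 = 585


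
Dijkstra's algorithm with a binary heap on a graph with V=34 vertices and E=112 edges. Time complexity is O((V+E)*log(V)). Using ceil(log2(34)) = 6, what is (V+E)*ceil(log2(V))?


Dijkstra with a binary heap: each vertex is extracted once, each edge may relax once.
Each heap operation costs O(log V).
V + E = 34 + 112 = 146
ceil(log2(34)) = 6 (since 2^5 = 32 < 34 <= 64 = 2^6)
Total heap work = (V+E) * ceil(log2(V)) = 146 * 6 = 876
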